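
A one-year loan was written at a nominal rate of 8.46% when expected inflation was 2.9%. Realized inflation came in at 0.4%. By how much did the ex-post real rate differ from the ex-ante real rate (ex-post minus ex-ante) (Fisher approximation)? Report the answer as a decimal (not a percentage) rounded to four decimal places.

Ex-ante: 8.46% − 2.9% = 5.560%
Ex-post: 8.46% − 0.4% = 8.060%
Difference (ex-post − ex-ante) = 2.5000% → 0.0250.

0.0250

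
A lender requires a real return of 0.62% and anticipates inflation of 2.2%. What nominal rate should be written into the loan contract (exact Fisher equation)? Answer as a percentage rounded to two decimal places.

(1 + i) = (1 + r)(1 + π) = 1.00620 × 1.02200 = 1.0283364
i = 1.0283364 − 1, so the required nominal rate is 2.83%.

2.83%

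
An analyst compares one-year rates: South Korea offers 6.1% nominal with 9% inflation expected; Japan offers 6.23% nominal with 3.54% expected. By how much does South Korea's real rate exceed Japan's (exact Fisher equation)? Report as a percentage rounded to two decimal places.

South Korea: (1 + 0.0610)/(1 + 0.0900) − 1 = -2.6606%
Japan: (1 + 0.0623)/(1 + 0.0354) − 1 = 2.5980%
Differential = -2.6606% − 2.5980% = -5.2586% → -5.26%.

-5.26%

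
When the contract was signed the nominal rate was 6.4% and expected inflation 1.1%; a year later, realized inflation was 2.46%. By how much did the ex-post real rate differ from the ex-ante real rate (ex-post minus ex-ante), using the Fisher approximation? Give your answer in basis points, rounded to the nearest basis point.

-136 basis points

Ex-ante: 6.4% − 1.1% = 5.300%
Ex-post: 6.4% − 2.46% = 3.940%
Difference (ex-post − ex-ante) = -1.3600% → -136 basis points.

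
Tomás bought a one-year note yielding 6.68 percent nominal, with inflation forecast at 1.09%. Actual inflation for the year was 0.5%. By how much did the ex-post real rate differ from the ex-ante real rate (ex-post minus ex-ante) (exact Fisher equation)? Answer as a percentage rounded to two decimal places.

Ex-ante: (1 + 0.0668)/(1 + 0.0109) − 1 = 5.5297%
Ex-post: (1 + 0.0668)/(1 + 0.0050) − 1 = 6.1493%
Difference (ex-post − ex-ante) = 0.6195% → 0.62%.

0.62%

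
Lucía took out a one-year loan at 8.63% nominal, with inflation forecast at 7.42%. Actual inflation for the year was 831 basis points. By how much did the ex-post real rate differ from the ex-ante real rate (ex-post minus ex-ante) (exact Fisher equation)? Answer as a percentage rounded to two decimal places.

-0.83%

Ex-ante: (1 + 0.0863)/(1 + 0.0742) − 1 = 1.1264%
Ex-post: (1 + 0.0863)/(1 + 0.0831) − 1 = 0.2954%
Difference (ex-post − ex-ante) = -0.8310% → -0.83%.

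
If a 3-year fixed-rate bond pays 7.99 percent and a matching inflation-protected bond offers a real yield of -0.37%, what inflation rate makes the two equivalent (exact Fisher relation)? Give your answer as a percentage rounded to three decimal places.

(1 + π) = (1 + i)/(1 + r) = 1.07990 / 0.99630 = 1.083910
Break-even inflation = 1.083910 − 1 → 8.391%.

8.391%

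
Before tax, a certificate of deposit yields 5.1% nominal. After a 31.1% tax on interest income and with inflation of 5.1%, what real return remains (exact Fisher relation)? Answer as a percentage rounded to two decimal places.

-1.51%

After-tax nominal return = 5.1% × (1 − 0.311) = 3.5139%.
1 + r = 1.035139 / 1.05100 = 0.984909
After-tax real rate = 0.984909 − 1 → -1.51%.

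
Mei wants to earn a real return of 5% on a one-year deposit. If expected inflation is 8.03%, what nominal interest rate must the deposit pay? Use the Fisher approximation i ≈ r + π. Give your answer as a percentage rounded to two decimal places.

i ≈ r + π = 5% + 8.03% = 13.03%.

13.03%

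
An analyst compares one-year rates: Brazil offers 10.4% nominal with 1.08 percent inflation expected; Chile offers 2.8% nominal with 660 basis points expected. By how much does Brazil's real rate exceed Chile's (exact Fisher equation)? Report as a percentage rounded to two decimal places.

Brazil: (1 + 0.1040)/(1 + 0.0108) − 1 = 9.2204%
Chile: (1 + 0.0280)/(1 + 0.0660) − 1 = -3.5647%
Differential = 9.2204% − (-3.5647%) = 12.7851% → 12.79%.

12.79%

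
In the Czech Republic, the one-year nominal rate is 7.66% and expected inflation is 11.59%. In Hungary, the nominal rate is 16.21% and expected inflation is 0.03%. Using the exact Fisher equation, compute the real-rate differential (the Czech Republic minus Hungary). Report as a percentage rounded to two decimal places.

The Czech Republic: (1 + 0.0766)/(1 + 0.1159) − 1 = -3.5218%
Hungary: (1 + 0.1621)/(1 + 0.0003) − 1 = 16.1751%
Differential = -3.5218% − 16.1751% = -19.6970% → -19.70%.

-19.70%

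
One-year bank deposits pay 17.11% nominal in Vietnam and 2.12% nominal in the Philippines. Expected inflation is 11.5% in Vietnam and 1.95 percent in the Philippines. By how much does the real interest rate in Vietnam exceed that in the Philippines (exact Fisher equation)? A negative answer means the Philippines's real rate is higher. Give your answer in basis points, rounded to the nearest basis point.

486 basis points

Vietnam: (1 + 0.1711)/(1 + 0.1150) − 1 = 5.0314%
The Philippines: (1 + 0.0212)/(1 + 0.0195) − 1 = 0.1667%
Differential = 5.0314% − 0.1667% = 4.8646% → 486 basis points.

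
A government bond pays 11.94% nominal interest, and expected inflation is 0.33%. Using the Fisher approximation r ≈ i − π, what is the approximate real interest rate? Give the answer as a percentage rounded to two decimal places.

r ≈ i − π = 11.94% − 0.33% = 11.61%.

11.61%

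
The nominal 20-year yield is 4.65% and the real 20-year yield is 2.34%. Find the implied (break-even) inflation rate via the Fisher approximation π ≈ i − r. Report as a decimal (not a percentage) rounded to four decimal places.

π ≈ i − r = 4.65% − 2.34% → 0.0231.

0.0231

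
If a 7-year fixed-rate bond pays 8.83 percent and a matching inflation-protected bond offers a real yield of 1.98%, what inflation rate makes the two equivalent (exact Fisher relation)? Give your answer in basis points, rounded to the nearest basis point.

672 basis points

(1 + π) = (1 + i)/(1 + r) = 1.08830 / 1.01980 = 1.067170
Break-even inflation = 1.067170 − 1 → 672 basis points.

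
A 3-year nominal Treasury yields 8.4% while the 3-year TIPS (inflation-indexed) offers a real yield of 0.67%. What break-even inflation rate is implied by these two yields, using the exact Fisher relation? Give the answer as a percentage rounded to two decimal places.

7.68%

(1 + π) = (1 + i)/(1 + r) = 1.08400 / 1.00670 = 1.076786
Break-even inflation = 1.076786 − 1 → 7.68%.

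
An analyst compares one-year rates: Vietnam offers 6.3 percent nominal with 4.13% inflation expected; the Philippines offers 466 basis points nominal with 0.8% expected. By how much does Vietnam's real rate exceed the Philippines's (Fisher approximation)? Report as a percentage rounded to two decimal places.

-1.69%

Vietnam: 6.3% − 4.13% = 2.170%
The Philippines: 4.66% − 0.8% = 3.860%
Differential = -1.690% → -1.69%.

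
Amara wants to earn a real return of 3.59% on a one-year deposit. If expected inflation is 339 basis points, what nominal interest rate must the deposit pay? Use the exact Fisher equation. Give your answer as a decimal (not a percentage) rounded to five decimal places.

(1 + i) = (1 + r)(1 + π) = 1.03590 × 1.03390 = 1.07101701
i = 1.07101701 − 1, so the required nominal rate is 0.07102.

0.07102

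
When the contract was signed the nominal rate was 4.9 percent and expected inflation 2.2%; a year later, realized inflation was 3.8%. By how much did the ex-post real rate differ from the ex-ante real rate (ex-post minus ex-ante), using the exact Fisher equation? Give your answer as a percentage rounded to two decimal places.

Ex-ante: (1 + 0.0490)/(1 + 0.0220) − 1 = 2.6419%
Ex-post: (1 + 0.0490)/(1 + 0.0380) − 1 = 1.0597%
Difference (ex-post − ex-ante) = -1.5821% → -1.58%.

-1.58%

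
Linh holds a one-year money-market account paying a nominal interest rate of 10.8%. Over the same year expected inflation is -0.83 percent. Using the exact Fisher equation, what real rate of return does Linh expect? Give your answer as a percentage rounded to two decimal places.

By the Fisher equation, 1 + r = (1 + i)/(1 + π).
1 + r = 1.10800 / 0.99170 = 1.117273
r = 1.117273 − 1 = 11.7273%, i.e. 11.73%.

11.73%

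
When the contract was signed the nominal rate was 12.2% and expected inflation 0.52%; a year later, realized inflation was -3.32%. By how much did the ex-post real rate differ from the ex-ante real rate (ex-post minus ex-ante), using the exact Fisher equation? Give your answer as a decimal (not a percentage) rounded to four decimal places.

0.0443

Ex-ante: (1 + 0.1220)/(1 + 0.0052) − 1 = 11.6196%
Ex-post: (1 + 0.1220)/(1 − 0.0332) − 1 = 16.0530%
Difference (ex-post − ex-ante) = 4.4334% → 0.0443.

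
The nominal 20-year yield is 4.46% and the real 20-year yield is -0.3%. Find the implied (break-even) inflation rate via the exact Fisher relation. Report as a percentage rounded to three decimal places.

(1 + π) = (1 + i)/(1 + r) = 1.04460 / 0.99700 = 1.047743
Break-even inflation = 1.047743 − 1 → 4.774%.

4.774%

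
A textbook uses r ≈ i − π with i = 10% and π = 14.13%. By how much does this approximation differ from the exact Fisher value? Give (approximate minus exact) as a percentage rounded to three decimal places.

Approximate: r ≈ 10.000% − 14.130% = -4.1300%
Exact: (1 + 0.1000)/(1 + 0.1413) − 1 = -3.6187%
Error = -4.1300% − (-3.6187%) = -0.5113% → -0.511%.

-0.511%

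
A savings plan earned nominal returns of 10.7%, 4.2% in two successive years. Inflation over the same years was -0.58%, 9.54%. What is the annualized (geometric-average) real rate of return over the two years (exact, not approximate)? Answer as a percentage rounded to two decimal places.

2.92%

Compound the nominal returns: 1.1070 × 1.0420 = 1.15349400.
Compound inflation: 0.9942 × 1.0954 = 1.08904668.
Deflate: 1.15349400 / 1.08904668 = 1.05917774.
Annualized real rate = 1.05917774^(1/2) − 1 = 2.9164% → 2.92%.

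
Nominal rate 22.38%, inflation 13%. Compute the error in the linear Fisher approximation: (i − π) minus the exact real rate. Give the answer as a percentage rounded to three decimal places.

1.079%

Approximate: r ≈ 22.380% − 13.000% = 9.3800%
Exact: (1 + 0.2238)/(1 + 0.1300) − 1 = 8.3009%
Error = 9.3800% − 8.3009% = 1.0791% → 1.079%.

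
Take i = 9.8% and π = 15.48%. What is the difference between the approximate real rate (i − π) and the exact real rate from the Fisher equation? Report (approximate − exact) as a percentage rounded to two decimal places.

-0.76%

Approximate: r ≈ 9.800% − 15.480% = -5.6800%
Exact: (1 + 0.0980)/(1 + 0.1548) − 1 = -4.9186%
Error = -5.6800% − (-4.9186%) = -0.7614% → -0.76%.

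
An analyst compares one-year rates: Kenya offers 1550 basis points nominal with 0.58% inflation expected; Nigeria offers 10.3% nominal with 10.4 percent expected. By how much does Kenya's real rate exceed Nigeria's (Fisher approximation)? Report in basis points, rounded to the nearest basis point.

Kenya: 15.5% − 0.58% = 14.920%
Nigeria: 10.3% − 10.4% = -0.100%
Differential = 15.020% → 1502 basis points.

1502 basis points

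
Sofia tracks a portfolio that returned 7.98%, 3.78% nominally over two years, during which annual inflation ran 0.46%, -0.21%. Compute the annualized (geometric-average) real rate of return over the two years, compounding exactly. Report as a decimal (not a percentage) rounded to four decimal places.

Nominal growth factor = 1.0798 × 1.0378 = 1.12061644
Price-level growth factor = 1.0046 × 0.9979 = 1.00249034
Real growth factor = 1.12061644 / 1.00249034 = 1.11783266
Annualized real rate = 1.11783266^(1/2) − 1 = 5.7276% → 0.0573.

0.0573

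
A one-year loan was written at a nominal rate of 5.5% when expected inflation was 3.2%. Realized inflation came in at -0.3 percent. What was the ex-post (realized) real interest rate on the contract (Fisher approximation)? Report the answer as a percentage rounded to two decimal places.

5.80%

Ex-post: 5.5% − (-0.3%) = 5.800%
So the realized real rate is 5.80%.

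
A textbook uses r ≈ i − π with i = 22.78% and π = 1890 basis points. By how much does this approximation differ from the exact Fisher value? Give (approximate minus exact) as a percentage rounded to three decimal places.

0.617%

Approximate: r ≈ 22.780% − 18.900% = 3.8800%
Exact: (1 + 0.2278)/(1 + 0.1890) − 1 = 3.2632%
Error = 3.8800% − 3.2632% = 0.6168% → 0.617%.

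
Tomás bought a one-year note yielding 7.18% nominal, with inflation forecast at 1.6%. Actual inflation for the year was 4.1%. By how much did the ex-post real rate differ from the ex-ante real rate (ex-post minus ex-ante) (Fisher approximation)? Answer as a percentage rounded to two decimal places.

-2.50%

Ex-ante: 7.18% − 1.6% = 5.580%
Ex-post: 7.18% − 4.1% = 3.080%
Difference (ex-post − ex-ante) = -2.5000% → -2.50%.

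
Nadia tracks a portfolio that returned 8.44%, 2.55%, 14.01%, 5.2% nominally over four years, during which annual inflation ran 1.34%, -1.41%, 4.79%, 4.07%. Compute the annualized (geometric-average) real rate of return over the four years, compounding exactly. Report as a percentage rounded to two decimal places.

Compound the nominal returns: 1.0844 × 1.0255 × 1.1401 × 1.0520 = 1.33377895.
Compound inflation: 1.0134 × 0.9859 × 1.0479 × 1.0407 = 1.08958010.
Deflate: 1.33377895 / 1.08958010 = 1.22412198.
Annualized real rate = 1.22412198^(1/4) − 1 = 5.1856% → 5.19%.

5.19%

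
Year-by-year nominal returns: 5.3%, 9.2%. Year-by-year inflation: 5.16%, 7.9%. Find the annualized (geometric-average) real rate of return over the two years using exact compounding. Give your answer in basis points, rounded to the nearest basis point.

67 basis points

Nominal growth factor = 1.0530 × 1.0920 = 1.14987600
Price-level growth factor = 1.0516 × 1.0790 = 1.13467640
Real growth factor = 1.14987600 / 1.13467640 = 1.01339554
Annualized real rate = 1.01339554^(1/2) − 1 = 0.6675% → 67 basis points.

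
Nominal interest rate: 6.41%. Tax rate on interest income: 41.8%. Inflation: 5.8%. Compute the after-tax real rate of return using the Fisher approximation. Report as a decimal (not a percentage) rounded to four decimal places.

-0.0207

After-tax nominal return = 6.41% × (1 − 0.418) = 3.73062%.
r ≈ 3.73062% − 5.8% → -0.0207.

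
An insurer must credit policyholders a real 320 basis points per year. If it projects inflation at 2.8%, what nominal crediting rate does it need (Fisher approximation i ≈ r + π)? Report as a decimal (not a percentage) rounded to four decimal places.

0.0600

i ≈ r + π = 3.2% + 2.8% = 0.0600.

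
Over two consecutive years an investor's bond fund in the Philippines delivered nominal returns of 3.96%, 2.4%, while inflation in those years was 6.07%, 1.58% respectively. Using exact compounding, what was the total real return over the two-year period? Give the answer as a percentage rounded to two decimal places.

Compound the nominal returns: 1.0396 × 1.0240 = 1.064550.
Compound inflation: 1.0607 × 1.0158 = 1.077459.
Deflate: 1.064550 / 1.077459 = 0.988019.
Total real return = 0.988019 − 1 → -1.20%.

-1.20%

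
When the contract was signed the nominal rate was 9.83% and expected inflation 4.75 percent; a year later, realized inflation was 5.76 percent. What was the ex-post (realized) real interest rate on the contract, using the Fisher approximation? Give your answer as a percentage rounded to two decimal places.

Ex-post: 9.83% − 5.76% = 4.070%
So the realized real rate is 4.07%.

4.07%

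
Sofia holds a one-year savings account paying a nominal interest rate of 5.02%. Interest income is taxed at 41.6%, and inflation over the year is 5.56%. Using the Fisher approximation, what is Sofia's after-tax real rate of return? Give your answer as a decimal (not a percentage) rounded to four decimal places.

-0.0263

After-tax nominal return = 5.02% × (1 − 0.416) = 2.93168%.
r ≈ 2.93168% − 5.56% → -0.0263.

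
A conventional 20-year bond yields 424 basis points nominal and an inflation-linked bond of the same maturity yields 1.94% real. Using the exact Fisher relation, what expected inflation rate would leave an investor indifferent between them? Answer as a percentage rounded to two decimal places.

2.26%

(1 + π) = (1 + i)/(1 + r) = 1.04240 / 1.01940 = 1.022562
Break-even inflation = 1.022562 − 1 → 2.26%.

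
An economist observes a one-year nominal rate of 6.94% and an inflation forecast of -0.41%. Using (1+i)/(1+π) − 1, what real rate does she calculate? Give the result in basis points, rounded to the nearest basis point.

1 + r = 1.06940 / 0.99590 = 1.073803
r = 1.073803 − 1 = 7.3803%, i.e. 738 basis points.

738 basis points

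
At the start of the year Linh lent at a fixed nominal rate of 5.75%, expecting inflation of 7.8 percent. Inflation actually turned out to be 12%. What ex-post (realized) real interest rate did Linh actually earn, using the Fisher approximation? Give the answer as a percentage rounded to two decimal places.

Ex-post: 5.75% − 12% = -6.250%
So the realized real rate is -6.25%.

-6.25%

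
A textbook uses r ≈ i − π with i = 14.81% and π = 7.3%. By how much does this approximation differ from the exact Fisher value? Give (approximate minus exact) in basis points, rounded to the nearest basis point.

51 basis points

Approximate: r ≈ 14.810% − 7.300% = 7.5100%
Exact: (1 + 0.1481)/(1 + 0.0730) − 1 = 6.9991%
Error = 7.5100% − 6.9991% = 0.5109% → 51 basis points.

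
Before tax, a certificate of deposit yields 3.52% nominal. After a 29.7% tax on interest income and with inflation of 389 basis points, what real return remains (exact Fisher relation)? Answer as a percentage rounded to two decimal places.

-1.36%

After-tax nominal return = 3.52% × (1 − 0.297) = 2.47456%.
1 + r = 1.0247456 / 1.03890 = 0.986376
After-tax real rate = 0.986376 − 1 → -1.36%.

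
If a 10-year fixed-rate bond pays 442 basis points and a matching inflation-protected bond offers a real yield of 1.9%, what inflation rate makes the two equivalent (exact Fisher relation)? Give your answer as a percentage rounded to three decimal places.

(1 + π) = (1 + i)/(1 + r) = 1.04420 / 1.01900 = 1.024730
Break-even inflation = 1.024730 − 1 → 2.473%.

2.473%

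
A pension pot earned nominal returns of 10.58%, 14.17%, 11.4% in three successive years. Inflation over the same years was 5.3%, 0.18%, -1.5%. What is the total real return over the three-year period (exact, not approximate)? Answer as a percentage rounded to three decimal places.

Compound the nominal returns: 1.1058 × 1.1417 × 1.1140 = 1.406416.
Compound inflation: 1.0530 × 1.0018 × 0.9850 = 1.039072.
Deflate: 1.406416 / 1.039072 = 1.353531.
Total real return = 1.353531 − 1 → 35.353%.

35.353%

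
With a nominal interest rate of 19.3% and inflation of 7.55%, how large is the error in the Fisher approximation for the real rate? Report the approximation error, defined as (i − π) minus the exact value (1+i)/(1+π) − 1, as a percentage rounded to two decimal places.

Approximate: r ≈ 19.300% − 7.550% = 11.7500%
Exact: (1 + 0.1930)/(1 + 0.0755) − 1 = 10.9252%
Error = 11.7500% − 10.9252% = 0.8248% → 0.82%.

0.82%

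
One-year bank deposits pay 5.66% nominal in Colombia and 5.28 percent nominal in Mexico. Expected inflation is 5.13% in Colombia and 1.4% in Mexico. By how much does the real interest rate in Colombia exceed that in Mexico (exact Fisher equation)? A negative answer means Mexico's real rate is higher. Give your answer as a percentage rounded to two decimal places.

-3.32%

Colombia: (1 + 0.0566)/(1 + 0.0513) − 1 = 0.5041%
Mexico: (1 + 0.0528)/(1 + 0.0140) − 1 = 3.8264%
Differential = 0.5041% − 3.8264% = -3.3223% → -3.32%.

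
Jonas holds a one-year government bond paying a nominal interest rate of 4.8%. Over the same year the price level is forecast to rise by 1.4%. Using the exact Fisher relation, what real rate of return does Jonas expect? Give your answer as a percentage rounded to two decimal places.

By the Fisher relation, 1 + r = (1 + i)/(1 + π).
1 + r = 1.04800 / 1.01400 = 1.033531
r = 1.033531 − 1 = 3.3531%, i.e. 3.35%.

3.35%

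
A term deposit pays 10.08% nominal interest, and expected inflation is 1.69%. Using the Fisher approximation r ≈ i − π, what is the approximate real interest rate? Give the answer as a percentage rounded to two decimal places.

r ≈ i − π = 10.08% − 1.69% = 8.39%.

8.39%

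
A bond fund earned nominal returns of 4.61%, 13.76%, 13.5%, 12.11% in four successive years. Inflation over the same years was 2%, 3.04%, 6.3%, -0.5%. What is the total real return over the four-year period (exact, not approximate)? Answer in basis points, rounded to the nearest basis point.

Compound the nominal returns: 1.0461 × 1.1376 × 1.1350 × 1.1211 = 1.514269.
Compound inflation: 1.0200 × 1.0304 × 1.0630 × 0.9950 = 1.111635.
Deflate: 1.514269 / 1.111635 = 1.362199.
Total real return = 1.362199 − 1 → 3622 basis points.

3622 basis points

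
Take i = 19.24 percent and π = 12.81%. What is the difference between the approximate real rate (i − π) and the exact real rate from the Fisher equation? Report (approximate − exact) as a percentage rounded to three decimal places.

0.730%

Approximate: r ≈ 19.240% − 12.810% = 6.4300%
Exact: (1 + 0.1924)/(1 + 0.1281) − 1 = 5.6998%
Error = 6.4300% − 5.6998% = 0.7302% → 0.730%.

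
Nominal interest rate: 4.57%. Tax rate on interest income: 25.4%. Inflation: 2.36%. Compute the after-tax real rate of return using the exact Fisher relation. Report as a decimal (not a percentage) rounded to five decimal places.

0.01025

After-tax nominal return = 4.57% × (1 − 0.254) = 3.40922%.
1 + r = 1.0340922 / 1.02360 = 1.010250
After-tax real rate = 1.010250 − 1 → 0.01025.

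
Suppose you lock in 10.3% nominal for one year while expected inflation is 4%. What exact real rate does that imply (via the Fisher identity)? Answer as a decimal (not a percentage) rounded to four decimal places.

By the Fisher identity, 1 + r = (1 + i)/(1 + π).
1 + r = 1.10300 / 1.04000 = 1.060577
r = 1.060577 − 1 = 6.0577%, i.e. 0.0606.

0.0606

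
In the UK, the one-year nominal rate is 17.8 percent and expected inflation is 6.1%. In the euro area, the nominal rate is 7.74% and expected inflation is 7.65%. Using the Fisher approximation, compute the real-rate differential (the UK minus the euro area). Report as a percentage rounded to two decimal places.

The UK: 17.8% − 6.1% = 11.700%
The euro area: 7.74% − 7.65% = 0.090%
Differential = 11.610% → 11.61%.

11.61%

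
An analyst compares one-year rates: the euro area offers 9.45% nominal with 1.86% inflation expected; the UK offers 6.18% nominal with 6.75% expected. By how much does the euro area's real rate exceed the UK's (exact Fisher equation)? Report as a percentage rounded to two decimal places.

7.99%

The euro area: (1 + 0.0945)/(1 + 0.0186) − 1 = 7.4514%
The UK: (1 + 0.0618)/(1 + 0.0675) − 1 = -0.5340%
Differential = 7.4514% − (-0.5340%) = 7.9854% → 7.99%.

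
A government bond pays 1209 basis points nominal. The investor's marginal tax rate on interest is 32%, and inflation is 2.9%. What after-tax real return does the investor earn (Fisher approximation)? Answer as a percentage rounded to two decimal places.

5.32%

After-tax nominal return = 12.09% × (1 − 0.32) = 8.2212%.
r ≈ 8.2212% − 2.9% → 5.32%.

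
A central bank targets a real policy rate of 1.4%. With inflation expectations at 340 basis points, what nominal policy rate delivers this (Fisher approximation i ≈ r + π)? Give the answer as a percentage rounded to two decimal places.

4.80%

i ≈ r + π = 1.4% + 3.4% = 4.80%.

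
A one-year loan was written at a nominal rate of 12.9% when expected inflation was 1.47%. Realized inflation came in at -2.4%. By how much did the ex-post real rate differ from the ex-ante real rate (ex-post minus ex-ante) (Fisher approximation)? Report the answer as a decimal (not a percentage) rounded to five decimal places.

0.03870

Ex-ante: 12.9% − 1.47% = 11.430%
Ex-post: 12.9% − (-2.4%) = 15.300%
Difference (ex-post − ex-ante) = 3.8700% → 0.03870.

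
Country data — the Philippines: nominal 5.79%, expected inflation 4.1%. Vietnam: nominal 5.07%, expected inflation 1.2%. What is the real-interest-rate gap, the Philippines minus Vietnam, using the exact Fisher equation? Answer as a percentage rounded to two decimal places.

-2.20%

The Philippines: (1 + 0.0579)/(1 + 0.0410) − 1 = 1.6234%
Vietnam: (1 + 0.0507)/(1 + 0.0120) − 1 = 3.8241%
Differential = 1.6234% − 3.8241% = -2.2007% → -2.20%.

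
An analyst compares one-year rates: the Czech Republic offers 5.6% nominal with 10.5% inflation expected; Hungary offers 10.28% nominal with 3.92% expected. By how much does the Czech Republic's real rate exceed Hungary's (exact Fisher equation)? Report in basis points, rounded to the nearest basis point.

The Czech Republic: (1 + 0.0560)/(1 + 0.1050) − 1 = -4.4344%
Hungary: (1 + 0.1028)/(1 + 0.0392) − 1 = 6.1201%
Differential = -4.4344% − 6.1201% = -10.5545% → -1055 basis points.

-1055 basis points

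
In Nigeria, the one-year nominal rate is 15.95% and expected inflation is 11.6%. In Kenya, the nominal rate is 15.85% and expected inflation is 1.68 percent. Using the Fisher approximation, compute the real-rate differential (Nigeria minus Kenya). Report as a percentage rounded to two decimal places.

-9.82%

Nigeria: 15.95% − 11.6% = 4.350%
Kenya: 15.85% − 1.68% = 14.170%
Differential = -9.820% → -9.82%.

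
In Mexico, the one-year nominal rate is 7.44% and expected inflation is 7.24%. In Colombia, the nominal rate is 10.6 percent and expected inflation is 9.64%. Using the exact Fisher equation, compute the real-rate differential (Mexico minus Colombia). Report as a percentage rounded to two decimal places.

Mexico: (1 + 0.0744)/(1 + 0.0724) − 1 = 0.1865%
Colombia: (1 + 0.1060)/(1 + 0.0964) − 1 = 0.8756%
Differential = 0.1865% − 0.8756% = -0.6891% → -0.69%.

-0.69%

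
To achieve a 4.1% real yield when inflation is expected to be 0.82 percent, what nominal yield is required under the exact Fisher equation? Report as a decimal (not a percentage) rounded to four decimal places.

0.0495

(1 + i) = (1 + r)(1 + π) = 1.04100 × 1.00820 = 1.0495362
i = 1.0495362 − 1, so the required nominal rate is 0.0495.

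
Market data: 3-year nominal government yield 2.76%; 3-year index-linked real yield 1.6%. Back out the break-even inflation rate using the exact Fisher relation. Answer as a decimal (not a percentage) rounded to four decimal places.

0.0114

(1 + π) = (1 + i)/(1 + r) = 1.02760 / 1.01600 = 1.011417
Break-even inflation = 1.011417 − 1 → 0.0114.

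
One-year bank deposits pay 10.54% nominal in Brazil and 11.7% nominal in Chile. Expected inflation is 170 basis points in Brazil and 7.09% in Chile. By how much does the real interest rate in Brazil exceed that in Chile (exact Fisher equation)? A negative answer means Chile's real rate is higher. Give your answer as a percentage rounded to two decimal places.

4.39%

Brazil: (1 + 0.1054)/(1 + 0.0170) − 1 = 8.6922%
Chile: (1 + 0.1170)/(1 + 0.0709) − 1 = 4.3048%
Differential = 8.6922% − 4.3048% = 4.3874% → 4.39%.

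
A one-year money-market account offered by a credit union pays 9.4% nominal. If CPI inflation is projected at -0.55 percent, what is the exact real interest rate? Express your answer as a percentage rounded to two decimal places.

10.01%

1 + r = 1.09400 / 0.99450 = 1.1000503
r = 1.1000503 − 1 = 10.00503%, i.e. 10.01%.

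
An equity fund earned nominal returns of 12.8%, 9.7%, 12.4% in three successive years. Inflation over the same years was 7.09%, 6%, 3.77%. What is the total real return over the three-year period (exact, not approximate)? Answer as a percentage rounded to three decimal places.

Compound the nominal returns: 1.1280 × 1.0970 × 1.1240 = 1.390856.
Compound inflation: 1.0709 × 1.0600 × 1.0377 = 1.177949.
Deflate: 1.390856 / 1.177949 = 1.180743.
Total real return = 1.180743 − 1 → 18.074%.

18.074%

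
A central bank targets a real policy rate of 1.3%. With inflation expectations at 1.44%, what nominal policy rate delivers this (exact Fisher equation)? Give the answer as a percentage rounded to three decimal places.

(1 + i) = (1 + r)(1 + π) = 1.01300 × 1.01440 = 1.0275872
i = 1.0275872 − 1, so the required nominal rate is 2.759%.

2.759%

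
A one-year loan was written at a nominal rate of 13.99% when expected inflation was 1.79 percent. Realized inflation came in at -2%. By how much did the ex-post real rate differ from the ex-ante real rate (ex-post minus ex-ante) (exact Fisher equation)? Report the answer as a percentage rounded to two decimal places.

4.33%

Ex-ante: (1 + 0.1399)/(1 + 0.0179) − 1 = 11.9855%
Ex-post: (1 + 0.1399)/(1 − 0.0200) − 1 = 16.3163%
Difference (ex-post − ex-ante) = 4.3309% → 4.33%.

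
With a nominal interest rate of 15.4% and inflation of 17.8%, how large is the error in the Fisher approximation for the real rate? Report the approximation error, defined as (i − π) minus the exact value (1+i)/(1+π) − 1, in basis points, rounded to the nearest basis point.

-36 basis points

Approximate: r ≈ 15.400% − 17.800% = -2.4000%
Exact: (1 + 0.1540)/(1 + 0.1780) − 1 = -2.0374%
Error = -2.4000% − (-2.0374%) = -0.3626% → -36 basis points.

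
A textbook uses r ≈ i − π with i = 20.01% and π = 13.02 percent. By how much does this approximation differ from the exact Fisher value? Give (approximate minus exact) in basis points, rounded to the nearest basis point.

Approximate: r ≈ 20.010% − 13.020% = 6.9900%
Exact: (1 + 0.2001)/(1 + 0.1302) − 1 = 6.1847%
Error = 6.9900% − 6.1847% = 0.8053% → 81 basis points.

81 basis points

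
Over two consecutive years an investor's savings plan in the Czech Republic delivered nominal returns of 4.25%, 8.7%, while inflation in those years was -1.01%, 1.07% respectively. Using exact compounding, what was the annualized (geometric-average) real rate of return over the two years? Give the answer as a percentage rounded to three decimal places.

Compound the nominal returns: 1.0425 × 1.0870 = 1.13319750.
Compound inflation: 0.9899 × 1.0107 = 1.00049193.
Deflate: 1.13319750 / 1.00049193 = 1.13264032.
Annualized real rate = 1.13264032^(1/2) − 1 = 6.4256% → 6.426%.

6.426%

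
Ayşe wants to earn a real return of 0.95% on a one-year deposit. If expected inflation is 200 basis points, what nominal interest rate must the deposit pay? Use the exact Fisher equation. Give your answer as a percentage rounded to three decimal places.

2.969%

(1 + i) = (1 + r)(1 + π) = 1.00950 × 1.02000 = 1.02969
i = 1.02969 − 1, so the required nominal rate is 2.969%.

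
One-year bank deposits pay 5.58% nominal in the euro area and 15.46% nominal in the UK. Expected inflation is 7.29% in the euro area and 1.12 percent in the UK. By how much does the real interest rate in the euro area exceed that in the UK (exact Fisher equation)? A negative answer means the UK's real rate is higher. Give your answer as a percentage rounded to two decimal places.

-15.77%

The euro area: (1 + 0.0558)/(1 + 0.0729) − 1 = -1.59381%
The UK: (1 + 0.1546)/(1 + 0.0112) − 1 = 14.18117%
Differential = -1.59381% − 14.18117% = -15.77498% → -15.77%.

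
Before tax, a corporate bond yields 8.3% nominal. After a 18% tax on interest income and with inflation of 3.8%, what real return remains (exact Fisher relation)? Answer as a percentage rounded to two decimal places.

After-tax nominal return = 8.3% × (1 − 0.18) = 6.8060%.
1 + r = 1.06806 / 1.03800 = 1.028960
After-tax real rate = 1.028960 − 1 → 2.90%.

2.90%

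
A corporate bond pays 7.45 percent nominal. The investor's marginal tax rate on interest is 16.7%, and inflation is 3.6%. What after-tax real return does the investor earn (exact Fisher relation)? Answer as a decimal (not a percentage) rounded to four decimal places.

After-tax nominal return = 7.45% × (1 − 0.167) = 6.20585%.
1 + r = 1.0620585 / 1.03600 = 1.025153
After-tax real rate = 1.025153 − 1 → 0.0252.

0.0252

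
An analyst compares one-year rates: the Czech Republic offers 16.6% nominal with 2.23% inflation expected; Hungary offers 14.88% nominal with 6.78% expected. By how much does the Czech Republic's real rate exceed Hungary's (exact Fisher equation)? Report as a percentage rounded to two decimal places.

6.47%

The Czech Republic: (1 + 0.1660)/(1 + 0.0223) − 1 = 14.0565%
Hungary: (1 + 0.1488)/(1 + 0.0678) − 1 = 7.5857%
Differential = 14.0565% − 7.5857% = 6.4708% → 6.47%.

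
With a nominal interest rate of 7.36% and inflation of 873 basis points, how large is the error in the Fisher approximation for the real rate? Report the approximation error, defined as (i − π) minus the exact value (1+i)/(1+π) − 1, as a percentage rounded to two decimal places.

Approximate: r ≈ 7.360% − 8.730% = -1.3700%
Exact: (1 + 0.0736)/(1 + 0.0873) − 1 = -1.2600%
Error = -1.3700% − (-1.2600%) = -0.1100% → -0.11%.

-0.11%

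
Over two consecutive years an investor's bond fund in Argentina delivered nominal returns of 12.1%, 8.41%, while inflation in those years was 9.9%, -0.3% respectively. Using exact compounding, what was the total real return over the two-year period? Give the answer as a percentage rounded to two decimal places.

Compound the nominal returns: 1.1210 × 1.0841 = 1.215276.
Compound inflation: 1.0990 × 0.9970 = 1.095703.
Deflate: 1.215276 / 1.095703 = 1.109129.
Total real return = 1.109129 − 1 → 10.91%.

10.91%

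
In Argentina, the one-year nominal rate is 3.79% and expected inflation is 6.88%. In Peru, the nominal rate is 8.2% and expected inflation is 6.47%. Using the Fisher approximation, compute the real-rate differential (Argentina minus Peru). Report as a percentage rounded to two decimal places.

Argentina: 3.79% − 6.88% = -3.090%
Peru: 8.2% − 6.47% = 1.730%
Differential = -4.820% → -4.82%.

-4.82%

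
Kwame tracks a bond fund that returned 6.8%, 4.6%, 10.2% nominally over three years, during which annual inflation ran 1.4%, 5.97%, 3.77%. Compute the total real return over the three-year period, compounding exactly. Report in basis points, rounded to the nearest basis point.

Nominal growth factor = 1.0680 × 1.0460 × 1.1020 = 1.231075
Price-level growth factor = 1.0140 × 1.0597 × 1.0377 = 1.115046
Real growth factor = 1.231075 / 1.115046 = 1.104058
Total real return = 1.104058 − 1 → 1041 basis points.

1041 basis points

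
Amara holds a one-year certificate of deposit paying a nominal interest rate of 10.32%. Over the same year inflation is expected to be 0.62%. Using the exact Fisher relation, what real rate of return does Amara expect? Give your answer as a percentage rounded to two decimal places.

9.64%

1 + r = 1.10320 / 1.00620 = 1.096402
r = 1.096402 − 1 = 9.6402%, i.e. 9.64%.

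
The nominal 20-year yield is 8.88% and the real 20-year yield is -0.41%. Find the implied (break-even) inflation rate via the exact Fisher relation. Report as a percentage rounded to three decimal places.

(1 + π) = (1 + i)/(1 + r) = 1.08880 / 0.99590 = 1.093282
Break-even inflation = 1.093282 − 1 → 9.328%.

9.328%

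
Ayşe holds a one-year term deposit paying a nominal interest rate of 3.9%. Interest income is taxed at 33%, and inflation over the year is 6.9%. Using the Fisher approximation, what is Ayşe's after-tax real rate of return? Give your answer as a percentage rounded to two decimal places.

-4.29%

After-tax nominal return = 3.9% × (1 − 0.33) = 2.6130%.
r ≈ 2.6130% − 6.9% → -4.29%.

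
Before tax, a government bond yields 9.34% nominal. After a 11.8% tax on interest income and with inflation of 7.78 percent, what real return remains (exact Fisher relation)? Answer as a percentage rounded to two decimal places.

0.42%

After-tax nominal return = 9.34% × (1 − 0.118) = 8.23788%.
1 + r = 1.0823788 / 1.07780 = 1.004248
After-tax real rate = 1.004248 − 1 → 0.42%.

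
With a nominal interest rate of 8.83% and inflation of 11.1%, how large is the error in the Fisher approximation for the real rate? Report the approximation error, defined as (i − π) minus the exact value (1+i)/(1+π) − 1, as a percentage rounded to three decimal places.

-0.227%

Approximate: r ≈ 8.830% − 11.100% = -2.2700%
Exact: (1 + 0.0883)/(1 + 0.1110) − 1 = -2.0432%
Error = -2.2700% − (-2.0432%) = -0.2268% → -0.227%.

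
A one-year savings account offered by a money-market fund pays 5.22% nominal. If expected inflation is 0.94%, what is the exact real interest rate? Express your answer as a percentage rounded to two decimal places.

4.24%

By the Fisher equation, 1 + r = (1 + i)/(1 + π).
1 + r = 1.05220 / 1.00940 = 1.042401
r = 1.042401 − 1 = 4.2401%, i.e. 4.24%.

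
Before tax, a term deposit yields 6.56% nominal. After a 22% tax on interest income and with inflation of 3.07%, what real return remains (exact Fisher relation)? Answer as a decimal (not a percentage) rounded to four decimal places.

0.0199

After-tax nominal return = 6.56% × (1 − 0.22) = 5.1168%.
1 + r = 1.051168 / 1.03070 = 1.019858
After-tax real rate = 1.019858 − 1 → 0.0199.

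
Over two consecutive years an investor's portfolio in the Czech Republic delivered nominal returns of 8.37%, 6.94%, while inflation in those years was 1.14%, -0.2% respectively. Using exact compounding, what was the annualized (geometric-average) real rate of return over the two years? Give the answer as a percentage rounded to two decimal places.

Compound the nominal returns: 1.0837 × 1.0694 = 1.15890878.
Compound inflation: 1.0114 × 0.9980 = 1.00937720.
Deflate: 1.15890878 / 1.00937720 = 1.14814242.
Annualized real rate = 1.14814242^(1/2) − 1 = 7.1514% → 7.15%.

7.15%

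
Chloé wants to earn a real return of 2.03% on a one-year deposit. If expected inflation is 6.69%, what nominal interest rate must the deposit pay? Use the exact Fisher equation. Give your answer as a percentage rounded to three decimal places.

(1 + i) = (1 + r)(1 + π) = 1.02030 × 1.06690 = 1.08855807
i = 1.08855807 − 1, so the required nominal rate is 8.856%.

8.856%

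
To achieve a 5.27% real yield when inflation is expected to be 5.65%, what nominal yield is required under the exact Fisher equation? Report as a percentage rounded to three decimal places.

11.218%

(1 + i) = (1 + r)(1 + π) = 1.05270 × 1.05650 = 1.11217755
i = 1.11217755 − 1, so the required nominal rate is 11.218%.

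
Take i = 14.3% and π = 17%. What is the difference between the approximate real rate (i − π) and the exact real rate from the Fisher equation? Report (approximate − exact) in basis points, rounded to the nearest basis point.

Approximate: r ≈ 14.300% − 17.000% = -2.7000%
Exact: (1 + 0.1430)/(1 + 0.1700) − 1 = -2.3077%
Error = -2.7000% − (-2.3077%) = -0.3923% → -39 basis points.

-39 basis points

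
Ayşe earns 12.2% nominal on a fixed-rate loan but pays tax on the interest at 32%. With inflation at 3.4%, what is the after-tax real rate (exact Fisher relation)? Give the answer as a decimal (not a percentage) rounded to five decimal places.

After-tax nominal return = 12.2% × (1 − 0.32) = 8.2960%.
1 + r = 1.08296 / 1.03400 = 1.047350
After-tax real rate = 1.047350 − 1 → 0.04735.

0.04735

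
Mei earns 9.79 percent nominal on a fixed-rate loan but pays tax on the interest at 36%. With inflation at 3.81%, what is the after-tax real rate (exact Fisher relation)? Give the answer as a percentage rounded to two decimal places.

After-tax nominal return = 9.79% × (1 − 0.36) = 6.2656%.
1 + r = 1.062656 / 1.03810 = 1.023655
After-tax real rate = 1.023655 − 1 → 2.37%.

2.37%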